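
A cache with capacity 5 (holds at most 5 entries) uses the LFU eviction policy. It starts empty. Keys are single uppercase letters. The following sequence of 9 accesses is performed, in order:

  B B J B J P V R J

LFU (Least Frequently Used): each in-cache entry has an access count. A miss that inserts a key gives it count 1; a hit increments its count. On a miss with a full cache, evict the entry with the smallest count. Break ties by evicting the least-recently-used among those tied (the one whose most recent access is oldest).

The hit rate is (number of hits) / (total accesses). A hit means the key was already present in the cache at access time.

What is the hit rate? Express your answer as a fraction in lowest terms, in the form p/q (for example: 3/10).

LFU simulation (capacity=5):
  1. access B: MISS. Cache: [B(c=1)]
  2. access B: HIT, count now 2. Cache: [B(c=2)]
  3. access J: MISS. Cache: [J(c=1) B(c=2)]
  4. access B: HIT, count now 3. Cache: [J(c=1) B(c=3)]
  5. access J: HIT, count now 2. Cache: [J(c=2) B(c=3)]
  6. access P: MISS. Cache: [P(c=1) J(c=2) B(c=3)]
  7. access V: MISS. Cache: [P(c=1) V(c=1) J(c=2) B(c=3)]
  8. access R: MISS. Cache: [P(c=1) V(c=1) R(c=1) J(c=2) B(c=3)]
  9. access J: HIT, count now 3. Cache: [P(c=1) V(c=1) R(c=1) B(c=3) J(c=3)]
Total: 4 hits, 5 misses, 0 evictions

Hit rate = 4/9

Answer: 4/9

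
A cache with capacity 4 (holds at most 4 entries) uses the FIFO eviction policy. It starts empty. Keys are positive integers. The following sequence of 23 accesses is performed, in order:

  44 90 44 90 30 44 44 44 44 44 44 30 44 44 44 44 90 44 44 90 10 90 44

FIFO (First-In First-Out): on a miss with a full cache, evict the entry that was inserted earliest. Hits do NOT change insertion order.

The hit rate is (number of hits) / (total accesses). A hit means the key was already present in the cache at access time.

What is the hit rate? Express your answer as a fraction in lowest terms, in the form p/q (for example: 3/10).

Answer: 19/23

Derivation:
FIFO simulation (capacity=4):
  1. access 44: MISS. Cache (old->new): [44]
  2. access 90: MISS. Cache (old->new): [44 90]
  3. access 44: HIT. Cache (old->new): [44 90]
  4. access 90: HIT. Cache (old->new): [44 90]
  5. access 30: MISS. Cache (old->new): [44 90 30]
  6. access 44: HIT. Cache (old->new): [44 90 30]
  7. access 44: HIT. Cache (old->new): [44 90 30]
  8. access 44: HIT. Cache (old->new): [44 90 30]
  9. access 44: HIT. Cache (old->new): [44 90 30]
  10. access 44: HIT. Cache (old->new): [44 90 30]
  11. access 44: HIT. Cache (old->new): [44 90 30]
  12. access 30: HIT. Cache (old->new): [44 90 30]
  13. access 44: HIT. Cache (old->new): [44 90 30]
  14. access 44: HIT. Cache (old->new): [44 90 30]
  15. access 44: HIT. Cache (old->new): [44 90 30]
  16. access 44: HIT. Cache (old->new): [44 90 30]
  17. access 90: HIT. Cache (old->new): [44 90 30]
  18. access 44: HIT. Cache (old->new): [44 90 30]
  19. access 44: HIT. Cache (old->new): [44 90 30]
  20. access 90: HIT. Cache (old->new): [44 90 30]
  21. access 10: MISS. Cache (old->new): [44 90 30 10]
  22. access 90: HIT. Cache (old->new): [44 90 30 10]
  23. access 44: HIT. Cache (old->new): [44 90 30 10]
Total: 19 hits, 4 misses, 0 evictions

Hit rate = 19/23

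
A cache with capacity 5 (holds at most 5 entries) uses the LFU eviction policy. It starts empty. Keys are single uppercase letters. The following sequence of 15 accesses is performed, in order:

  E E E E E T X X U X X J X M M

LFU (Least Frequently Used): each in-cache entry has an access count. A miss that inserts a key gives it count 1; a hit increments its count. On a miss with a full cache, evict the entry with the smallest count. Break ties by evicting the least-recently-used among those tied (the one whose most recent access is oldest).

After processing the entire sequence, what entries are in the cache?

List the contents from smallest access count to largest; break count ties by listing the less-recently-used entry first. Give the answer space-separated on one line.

Answer: U J M E X

Derivation:
LFU simulation (capacity=5):
  1. access E: MISS. Cache: [E(c=1)]
  2. access E: HIT, count now 2. Cache: [E(c=2)]
  3. access E: HIT, count now 3. Cache: [E(c=3)]
  4. access E: HIT, count now 4. Cache: [E(c=4)]
  5. access E: HIT, count now 5. Cache: [E(c=5)]
  6. access T: MISS. Cache: [T(c=1) E(c=5)]
  7. access X: MISS. Cache: [T(c=1) X(c=1) E(c=5)]
  8. access X: HIT, count now 2. Cache: [T(c=1) X(c=2) E(c=5)]
  9. access U: MISS. Cache: [T(c=1) U(c=1) X(c=2) E(c=5)]
  10. access X: HIT, count now 3. Cache: [T(c=1) U(c=1) X(c=3) E(c=5)]
  11. access X: HIT, count now 4. Cache: [T(c=1) U(c=1) X(c=4) E(c=5)]
  12. access J: MISS. Cache: [T(c=1) U(c=1) J(c=1) X(c=4) E(c=5)]
  13. access X: HIT, count now 5. Cache: [T(c=1) U(c=1) J(c=1) E(c=5) X(c=5)]
  14. access M: MISS, evict T(c=1). Cache: [U(c=1) J(c=1) M(c=1) E(c=5) X(c=5)]
  15. access M: HIT, count now 2. Cache: [U(c=1) J(c=1) M(c=2) E(c=5) X(c=5)]
Total: 9 hits, 6 misses, 1 evictions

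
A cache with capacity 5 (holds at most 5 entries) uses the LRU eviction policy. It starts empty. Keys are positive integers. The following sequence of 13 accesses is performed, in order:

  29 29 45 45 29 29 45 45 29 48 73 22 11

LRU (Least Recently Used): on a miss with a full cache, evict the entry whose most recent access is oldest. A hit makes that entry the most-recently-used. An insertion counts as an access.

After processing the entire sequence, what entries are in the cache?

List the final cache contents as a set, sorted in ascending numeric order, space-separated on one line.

LRU simulation (capacity=5):
  1. access 29: MISS. Cache (LRU->MRU): [29]
  2. access 29: HIT. Cache (LRU->MRU): [29]
  3. access 45: MISS. Cache (LRU->MRU): [29 45]
  4. access 45: HIT. Cache (LRU->MRU): [29 45]
  5. access 29: HIT. Cache (LRU->MRU): [45 29]
  6. access 29: HIT. Cache (LRU->MRU): [45 29]
  7. access 45: HIT. Cache (LRU->MRU): [29 45]
  8. access 45: HIT. Cache (LRU->MRU): [29 45]
  9. access 29: HIT. Cache (LRU->MRU): [45 29]
  10. access 48: MISS. Cache (LRU->MRU): [45 29 48]
  11. access 73: MISS. Cache (LRU->MRU): [45 29 48 73]
  12. access 22: MISS. Cache (LRU->MRU): [45 29 48 73 22]
  13. access 11: MISS, evict 45. Cache (LRU->MRU): [29 48 73 22 11]
Total: 7 hits, 6 misses, 1 evictions

Answer: 11 22 29 48 73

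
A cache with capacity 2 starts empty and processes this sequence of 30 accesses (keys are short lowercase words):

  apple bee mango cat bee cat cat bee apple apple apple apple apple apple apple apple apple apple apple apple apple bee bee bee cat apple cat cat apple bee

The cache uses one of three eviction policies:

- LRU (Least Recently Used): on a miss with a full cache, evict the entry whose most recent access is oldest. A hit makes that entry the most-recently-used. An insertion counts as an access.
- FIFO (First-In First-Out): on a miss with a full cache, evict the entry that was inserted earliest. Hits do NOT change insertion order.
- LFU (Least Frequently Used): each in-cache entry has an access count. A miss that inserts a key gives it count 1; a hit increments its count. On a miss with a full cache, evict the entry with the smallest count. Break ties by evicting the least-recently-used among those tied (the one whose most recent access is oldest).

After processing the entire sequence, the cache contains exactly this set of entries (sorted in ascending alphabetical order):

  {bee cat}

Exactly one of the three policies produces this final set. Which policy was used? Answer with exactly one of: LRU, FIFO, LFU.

Answer: FIFO

Derivation:
Simulating under each policy and comparing final sets:
  LRU: final set = {apple bee} -> differs
  FIFO: final set = {bee cat} -> MATCHES target
  LFU: final set = {apple bee} -> differs
Only FIFO produces the target set.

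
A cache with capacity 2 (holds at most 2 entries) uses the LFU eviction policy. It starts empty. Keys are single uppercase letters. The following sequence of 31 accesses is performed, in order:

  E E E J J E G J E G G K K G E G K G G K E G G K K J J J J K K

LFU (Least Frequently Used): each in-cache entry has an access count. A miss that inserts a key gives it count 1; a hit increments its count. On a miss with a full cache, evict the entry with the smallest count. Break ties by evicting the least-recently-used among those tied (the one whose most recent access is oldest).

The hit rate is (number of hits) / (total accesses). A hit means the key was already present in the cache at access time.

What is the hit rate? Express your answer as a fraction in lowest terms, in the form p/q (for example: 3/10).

LFU simulation (capacity=2):
  1. access E: MISS. Cache: [E(c=1)]
  2. access E: HIT, count now 2. Cache: [E(c=2)]
  3. access E: HIT, count now 3. Cache: [E(c=3)]
  4. access J: MISS. Cache: [J(c=1) E(c=3)]
  5. access J: HIT, count now 2. Cache: [J(c=2) E(c=3)]
  6. access E: HIT, count now 4. Cache: [J(c=2) E(c=4)]
  7. access G: MISS, evict J(c=2). Cache: [G(c=1) E(c=4)]
  8. access J: MISS, evict G(c=1). Cache: [J(c=1) E(c=4)]
  9. access E: HIT, count now 5. Cache: [J(c=1) E(c=5)]
  10. access G: MISS, evict J(c=1). Cache: [G(c=1) E(c=5)]
  11. access G: HIT, count now 2. Cache: [G(c=2) E(c=5)]
  12. access K: MISS, evict G(c=2). Cache: [K(c=1) E(c=5)]
  13. access K: HIT, count now 2. Cache: [K(c=2) E(c=5)]
  14. access G: MISS, evict K(c=2). Cache: [G(c=1) E(c=5)]
  15. access E: HIT, count now 6. Cache: [G(c=1) E(c=6)]
  16. access G: HIT, count now 2. Cache: [G(c=2) E(c=6)]
  17. access K: MISS, evict G(c=2). Cache: [K(c=1) E(c=6)]
  18. access G: MISS, evict K(c=1). Cache: [G(c=1) E(c=6)]
  19. access G: HIT, count now 2. Cache: [G(c=2) E(c=6)]
  20. access K: MISS, evict G(c=2). Cache: [K(c=1) E(c=6)]
  21. access E: HIT, count now 7. Cache: [K(c=1) E(c=7)]
  22. access G: MISS, evict K(c=1). Cache: [G(c=1) E(c=7)]
  23. access G: HIT, count now 2. Cache: [G(c=2) E(c=7)]
  24. access K: MISS, evict G(c=2). Cache: [K(c=1) E(c=7)]
  25. access K: HIT, count now 2. Cache: [K(c=2) E(c=7)]
  26. access J: MISS, evict K(c=2). Cache: [J(c=1) E(c=7)]
  27. access J: HIT, count now 2. Cache: [J(c=2) E(c=7)]
  28. access J: HIT, count now 3. Cache: [J(c=3) E(c=7)]
  29. access J: HIT, count now 4. Cache: [J(c=4) E(c=7)]
  30. access K: MISS, evict J(c=4). Cache: [K(c=1) E(c=7)]
  31. access K: HIT, count now 2. Cache: [K(c=2) E(c=7)]
Total: 17 hits, 14 misses, 12 evictions

Hit rate = 17/31

Answer: 17/31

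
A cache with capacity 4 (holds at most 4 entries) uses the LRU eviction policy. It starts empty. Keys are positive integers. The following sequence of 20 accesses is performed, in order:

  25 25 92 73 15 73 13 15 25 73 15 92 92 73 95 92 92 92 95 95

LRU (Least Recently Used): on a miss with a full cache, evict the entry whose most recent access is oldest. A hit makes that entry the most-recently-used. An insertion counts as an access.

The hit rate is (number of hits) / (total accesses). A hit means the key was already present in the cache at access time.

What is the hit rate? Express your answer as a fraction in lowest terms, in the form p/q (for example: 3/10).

Answer: 3/5

Derivation:
LRU simulation (capacity=4):
  1. access 25: MISS. Cache (LRU->MRU): [25]
  2. access 25: HIT. Cache (LRU->MRU): [25]
  3. access 92: MISS. Cache (LRU->MRU): [25 92]
  4. access 73: MISS. Cache (LRU->MRU): [25 92 73]
  5. access 15: MISS. Cache (LRU->MRU): [25 92 73 15]
  6. access 73: HIT. Cache (LRU->MRU): [25 92 15 73]
  7. access 13: MISS, evict 25. Cache (LRU->MRU): [92 15 73 13]
  8. access 15: HIT. Cache (LRU->MRU): [92 73 13 15]
  9. access 25: MISS, evict 92. Cache (LRU->MRU): [73 13 15 25]
  10. access 73: HIT. Cache (LRU->MRU): [13 15 25 73]
  11. access 15: HIT. Cache (LRU->MRU): [13 25 73 15]
  12. access 92: MISS, evict 13. Cache (LRU->MRU): [25 73 15 92]
  13. access 92: HIT. Cache (LRU->MRU): [25 73 15 92]
  14. access 73: HIT. Cache (LRU->MRU): [25 15 92 73]
  15. access 95: MISS, evict 25. Cache (LRU->MRU): [15 92 73 95]
  16. access 92: HIT. Cache (LRU->MRU): [15 73 95 92]
  17. access 92: HIT. Cache (LRU->MRU): [15 73 95 92]
  18. access 92: HIT. Cache (LRU->MRU): [15 73 95 92]
  19. access 95: HIT. Cache (LRU->MRU): [15 73 92 95]
  20. access 95: HIT. Cache (LRU->MRU): [15 73 92 95]
Total: 12 hits, 8 misses, 4 evictions

Hit rate = 12/20 = 3/5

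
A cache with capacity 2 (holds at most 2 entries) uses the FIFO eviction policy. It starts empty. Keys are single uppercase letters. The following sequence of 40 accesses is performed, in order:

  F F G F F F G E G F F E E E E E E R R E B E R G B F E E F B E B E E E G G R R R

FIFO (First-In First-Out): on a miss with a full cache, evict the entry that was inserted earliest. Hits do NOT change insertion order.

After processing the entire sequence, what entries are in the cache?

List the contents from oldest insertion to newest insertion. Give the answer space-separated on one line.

Answer: G R

Derivation:
FIFO simulation (capacity=2):
  1. access F: MISS. Cache (old->new): [F]
  2. access F: HIT. Cache (old->new): [F]
  3. access G: MISS. Cache (old->new): [F G]
  4. access F: HIT. Cache (old->new): [F G]
  5. access F: HIT. Cache (old->new): [F G]
  6. access F: HIT. Cache (old->new): [F G]
  7. access G: HIT. Cache (old->new): [F G]
  8. access E: MISS, evict F. Cache (old->new): [G E]
  9. access G: HIT. Cache (old->new): [G E]
  10. access F: MISS, evict G. Cache (old->new): [E F]
  11. access F: HIT. Cache (old->new): [E F]
  12. access E: HIT. Cache (old->new): [E F]
  13. access E: HIT. Cache (old->new): [E F]
  14. access E: HIT. Cache (old->new): [E F]
  15. access E: HIT. Cache (old->new): [E F]
  16. access E: HIT. Cache (old->new): [E F]
  17. access E: HIT. Cache (old->new): [E F]
  18. access R: MISS, evict E. Cache (old->new): [F R]
  19. access R: HIT. Cache (old->new): [F R]
  20. access E: MISS, evict F. Cache (old->new): [R E]
  21. access B: MISS, evict R. Cache (old->new): [E B]
  22. access E: HIT. Cache (old->new): [E B]
  23. access R: MISS, evict E. Cache (old->new): [B R]
  24. access G: MISS, evict B. Cache (old->new): [R G]
  25. access B: MISS, evict R. Cache (old->new): [G B]
  26. access F: MISS, evict G. Cache (old->new): [B F]
  27. access E: MISS, evict B. Cache (old->new): [F E]
  28. access E: HIT. Cache (old->new): [F E]
  29. access F: HIT. Cache (old->new): [F E]
  30. access B: MISS, evict F. Cache (old->new): [E B]
  31. access E: HIT. Cache (old->new): [E B]
  32. access B: HIT. Cache (old->new): [E B]
  33. access E: HIT. Cache (old->new): [E B]
  34. access E: HIT. Cache (old->new): [E B]
  35. access E: HIT. Cache (old->new): [E B]
  36. access G: MISS, evict E. Cache (old->new): [B G]
  37. access G: HIT. Cache (old->new): [B G]
  38. access R: MISS, evict B. Cache (old->new): [G R]
  39. access R: HIT. Cache (old->new): [G R]
  40. access R: HIT. Cache (old->new): [G R]
Total: 25 hits, 15 misses, 13 evictions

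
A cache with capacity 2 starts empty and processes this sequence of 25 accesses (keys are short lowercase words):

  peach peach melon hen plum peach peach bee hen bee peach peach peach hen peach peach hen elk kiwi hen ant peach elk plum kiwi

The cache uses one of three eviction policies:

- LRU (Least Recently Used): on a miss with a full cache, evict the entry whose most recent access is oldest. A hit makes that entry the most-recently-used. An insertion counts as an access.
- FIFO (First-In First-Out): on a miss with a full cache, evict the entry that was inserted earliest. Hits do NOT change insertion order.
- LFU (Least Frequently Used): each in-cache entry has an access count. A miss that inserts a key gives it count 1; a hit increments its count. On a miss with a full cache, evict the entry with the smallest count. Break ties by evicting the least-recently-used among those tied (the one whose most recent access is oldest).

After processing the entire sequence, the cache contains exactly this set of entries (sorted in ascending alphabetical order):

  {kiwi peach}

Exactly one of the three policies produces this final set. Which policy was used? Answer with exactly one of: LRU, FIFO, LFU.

Simulating under each policy and comparing final sets:
  LRU: final set = {kiwi plum} -> differs
  FIFO: final set = {kiwi plum} -> differs
  LFU: final set = {kiwi peach} -> MATCHES target
Only LFU produces the target set.

Answer: LFU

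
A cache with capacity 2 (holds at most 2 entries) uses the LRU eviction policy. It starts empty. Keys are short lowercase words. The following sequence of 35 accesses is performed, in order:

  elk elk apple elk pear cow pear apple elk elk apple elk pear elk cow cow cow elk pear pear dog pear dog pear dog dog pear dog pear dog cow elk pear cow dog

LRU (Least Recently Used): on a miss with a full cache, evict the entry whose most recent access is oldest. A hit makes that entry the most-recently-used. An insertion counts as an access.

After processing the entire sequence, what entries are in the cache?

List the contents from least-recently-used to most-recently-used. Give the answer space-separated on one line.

Answer: cow dog

Derivation:
LRU simulation (capacity=2):
  1. access elk: MISS. Cache (LRU->MRU): [elk]
  2. access elk: HIT. Cache (LRU->MRU): [elk]
  3. access apple: MISS. Cache (LRU->MRU): [elk apple]
  4. access elk: HIT. Cache (LRU->MRU): [apple elk]
  5. access pear: MISS, evict apple. Cache (LRU->MRU): [elk pear]
  6. access cow: MISS, evict elk. Cache (LRU->MRU): [pear cow]
  7. access pear: HIT. Cache (LRU->MRU): [cow pear]
  8. access apple: MISS, evict cow. Cache (LRU->MRU): [pear apple]
  9. access elk: MISS, evict pear. Cache (LRU->MRU): [apple elk]
  10. access elk: HIT. Cache (LRU->MRU): [apple elk]
  11. access apple: HIT. Cache (LRU->MRU): [elk apple]
  12. access elk: HIT. Cache (LRU->MRU): [apple elk]
  13. access pear: MISS, evict apple. Cache (LRU->MRU): [elk pear]
  14. access elk: HIT. Cache (LRU->MRU): [pear elk]
  15. access cow: MISS, evict pear. Cache (LRU->MRU): [elk cow]
  16. access cow: HIT. Cache (LRU->MRU): [elk cow]
  17. access cow: HIT. Cache (LRU->MRU): [elk cow]
  18. access elk: HIT. Cache (LRU->MRU): [cow elk]
  19. access pear: MISS, evict cow. Cache (LRU->MRU): [elk pear]
  20. access pear: HIT. Cache (LRU->MRU): [elk pear]
  21. access dog: MISS, evict elk. Cache (LRU->MRU): [pear dog]
  22. access pear: HIT. Cache (LRU->MRU): [dog pear]
  23. access dog: HIT. Cache (LRU->MRU): [pear dog]
  24. access pear: HIT. Cache (LRU->MRU): [dog pear]
  25. access dog: HIT. Cache (LRU->MRU): [pear dog]
  26. access dog: HIT. Cache (LRU->MRU): [pear dog]
  27. access pear: HIT. Cache (LRU->MRU): [dog pear]
  28. access dog: HIT. Cache (LRU->MRU): [pear dog]
  29. access pear: HIT. Cache (LRU->MRU): [dog pear]
  30. access dog: HIT. Cache (LRU->MRU): [pear dog]
  31. access cow: MISS, evict pear. Cache (LRU->MRU): [dog cow]
  32. access elk: MISS, evict dog. Cache (LRU->MRU): [cow elk]
  33. access pear: MISS, evict cow. Cache (LRU->MRU): [elk pear]
  34. access cow: MISS, evict elk. Cache (LRU->MRU): [pear cow]
  35. access dog: MISS, evict pear. Cache (LRU->MRU): [cow dog]
Total: 20 hits, 15 misses, 13 evictions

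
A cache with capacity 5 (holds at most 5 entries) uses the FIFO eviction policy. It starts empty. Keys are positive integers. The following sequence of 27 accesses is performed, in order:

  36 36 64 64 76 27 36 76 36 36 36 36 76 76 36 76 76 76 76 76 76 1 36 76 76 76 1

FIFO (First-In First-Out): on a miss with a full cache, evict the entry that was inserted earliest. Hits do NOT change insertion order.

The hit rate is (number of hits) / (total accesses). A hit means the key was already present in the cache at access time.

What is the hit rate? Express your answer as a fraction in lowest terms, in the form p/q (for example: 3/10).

FIFO simulation (capacity=5):
  1. access 36: MISS. Cache (old->new): [36]
  2. access 36: HIT. Cache (old->new): [36]
  3. access 64: MISS. Cache (old->new): [36 64]
  4. access 64: HIT. Cache (old->new): [36 64]
  5. access 76: MISS. Cache (old->new): [36 64 76]
  6. access 27: MISS. Cache (old->new): [36 64 76 27]
  7. access 36: HIT. Cache (old->new): [36 64 76 27]
  8. access 76: HIT. Cache (old->new): [36 64 76 27]
  9. access 36: HIT. Cache (old->new): [36 64 76 27]
  10. access 36: HIT. Cache (old->new): [36 64 76 27]
  11. access 36: HIT. Cache (old->new): [36 64 76 27]
  12. access 36: HIT. Cache (old->new): [36 64 76 27]
  13. access 76: HIT. Cache (old->new): [36 64 76 27]
  14. access 76: HIT. Cache (old->new): [36 64 76 27]
  15. access 36: HIT. Cache (old->new): [36 64 76 27]
  16. access 76: HIT. Cache (old->new): [36 64 76 27]
  17. access 76: HIT. Cache (old->new): [36 64 76 27]
  18. access 76: HIT. Cache (old->new): [36 64 76 27]
  19. access 76: HIT. Cache (old->new): [36 64 76 27]
  20. access 76: HIT. Cache (old->new): [36 64 76 27]
  21. access 76: HIT. Cache (old->new): [36 64 76 27]
  22. access 1: MISS. Cache (old->new): [36 64 76 27 1]
  23. access 36: HIT. Cache (old->new): [36 64 76 27 1]
  24. access 76: HIT. Cache (old->new): [36 64 76 27 1]
  25. access 76: HIT. Cache (old->new): [36 64 76 27 1]
  26. access 76: HIT. Cache (old->new): [36 64 76 27 1]
  27. access 1: HIT. Cache (old->new): [36 64 76 27 1]
Total: 22 hits, 5 misses, 0 evictions

Hit rate = 22/27

Answer: 22/27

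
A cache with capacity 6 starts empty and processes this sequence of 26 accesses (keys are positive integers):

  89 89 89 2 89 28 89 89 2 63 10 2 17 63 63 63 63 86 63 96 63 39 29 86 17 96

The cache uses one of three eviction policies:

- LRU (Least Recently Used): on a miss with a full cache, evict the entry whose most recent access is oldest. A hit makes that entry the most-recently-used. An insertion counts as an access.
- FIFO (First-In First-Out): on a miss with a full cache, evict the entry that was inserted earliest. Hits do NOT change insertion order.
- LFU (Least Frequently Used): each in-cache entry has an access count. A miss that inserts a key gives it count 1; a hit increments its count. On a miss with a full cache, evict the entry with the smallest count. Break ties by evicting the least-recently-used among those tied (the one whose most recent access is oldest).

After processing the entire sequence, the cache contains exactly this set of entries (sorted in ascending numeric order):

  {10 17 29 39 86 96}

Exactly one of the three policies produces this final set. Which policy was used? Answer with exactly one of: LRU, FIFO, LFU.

Answer: FIFO

Derivation:
Simulating under each policy and comparing final sets:
  LRU: final set = {17 29 39 63 86 96} -> differs
  FIFO: final set = {10 17 29 39 86 96} -> MATCHES target
  LFU: final set = {2 17 63 86 89 96} -> differs
Only FIFO produces the target set.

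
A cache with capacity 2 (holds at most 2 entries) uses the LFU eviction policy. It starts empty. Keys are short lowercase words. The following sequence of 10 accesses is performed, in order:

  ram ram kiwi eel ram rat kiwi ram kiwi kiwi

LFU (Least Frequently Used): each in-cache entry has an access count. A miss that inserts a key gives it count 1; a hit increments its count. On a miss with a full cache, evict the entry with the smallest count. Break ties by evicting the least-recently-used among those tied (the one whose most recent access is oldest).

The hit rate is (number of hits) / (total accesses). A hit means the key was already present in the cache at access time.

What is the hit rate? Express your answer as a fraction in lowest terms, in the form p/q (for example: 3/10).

LFU simulation (capacity=2):
  1. access ram: MISS. Cache: [ram(c=1)]
  2. access ram: HIT, count now 2. Cache: [ram(c=2)]
  3. access kiwi: MISS. Cache: [kiwi(c=1) ram(c=2)]
  4. access eel: MISS, evict kiwi(c=1). Cache: [eel(c=1) ram(c=2)]
  5. access ram: HIT, count now 3. Cache: [eel(c=1) ram(c=3)]
  6. access rat: MISS, evict eel(c=1). Cache: [rat(c=1) ram(c=3)]
  7. access kiwi: MISS, evict rat(c=1). Cache: [kiwi(c=1) ram(c=3)]
  8. access ram: HIT, count now 4. Cache: [kiwi(c=1) ram(c=4)]
  9. access kiwi: HIT, count now 2. Cache: [kiwi(c=2) ram(c=4)]
  10. access kiwi: HIT, count now 3. Cache: [kiwi(c=3) ram(c=4)]
Total: 5 hits, 5 misses, 3 evictions

Hit rate = 5/10 = 1/2

Answer: 1/2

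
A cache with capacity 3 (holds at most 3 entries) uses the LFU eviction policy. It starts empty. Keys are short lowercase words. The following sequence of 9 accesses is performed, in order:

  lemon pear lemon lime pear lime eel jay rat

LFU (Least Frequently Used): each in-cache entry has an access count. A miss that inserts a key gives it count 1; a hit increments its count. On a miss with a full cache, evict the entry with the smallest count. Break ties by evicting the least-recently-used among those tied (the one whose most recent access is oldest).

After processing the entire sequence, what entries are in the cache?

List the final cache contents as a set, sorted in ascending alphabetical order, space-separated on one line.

Answer: lime pear rat

Derivation:
LFU simulation (capacity=3):
  1. access lemon: MISS. Cache: [lemon(c=1)]
  2. access pear: MISS. Cache: [lemon(c=1) pear(c=1)]
  3. access lemon: HIT, count now 2. Cache: [pear(c=1) lemon(c=2)]
  4. access lime: MISS. Cache: [pear(c=1) lime(c=1) lemon(c=2)]
  5. access pear: HIT, count now 2. Cache: [lime(c=1) lemon(c=2) pear(c=2)]
  6. access lime: HIT, count now 2. Cache: [lemon(c=2) pear(c=2) lime(c=2)]
  7. access eel: MISS, evict lemon(c=2). Cache: [eel(c=1) pear(c=2) lime(c=2)]
  8. access jay: MISS, evict eel(c=1). Cache: [jay(c=1) pear(c=2) lime(c=2)]
  9. access rat: MISS, evict jay(c=1). Cache: [rat(c=1) pear(c=2) lime(c=2)]
Total: 3 hits, 6 misses, 3 evictions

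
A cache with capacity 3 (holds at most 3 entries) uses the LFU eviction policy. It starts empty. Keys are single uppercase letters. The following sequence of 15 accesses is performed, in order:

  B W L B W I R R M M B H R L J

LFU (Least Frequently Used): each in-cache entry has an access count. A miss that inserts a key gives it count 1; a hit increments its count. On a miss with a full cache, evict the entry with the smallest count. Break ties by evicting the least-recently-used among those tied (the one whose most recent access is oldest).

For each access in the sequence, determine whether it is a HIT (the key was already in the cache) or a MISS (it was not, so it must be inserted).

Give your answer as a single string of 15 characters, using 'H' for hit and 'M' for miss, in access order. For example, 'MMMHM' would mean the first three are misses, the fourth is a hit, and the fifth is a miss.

Answer: MMMHHMMHMHMMHMM

Derivation:
LFU simulation (capacity=3):
  1. access B: MISS. Cache: [B(c=1)]
  2. access W: MISS. Cache: [B(c=1) W(c=1)]
  3. access L: MISS. Cache: [B(c=1) W(c=1) L(c=1)]
  4. access B: HIT, count now 2. Cache: [W(c=1) L(c=1) B(c=2)]
  5. access W: HIT, count now 2. Cache: [L(c=1) B(c=2) W(c=2)]
  6. access I: MISS, evict L(c=1). Cache: [I(c=1) B(c=2) W(c=2)]
  7. access R: MISS, evict I(c=1). Cache: [R(c=1) B(c=2) W(c=2)]
  8. access R: HIT, count now 2. Cache: [B(c=2) W(c=2) R(c=2)]
  9. access M: MISS, evict B(c=2). Cache: [M(c=1) W(c=2) R(c=2)]
  10. access M: HIT, count now 2. Cache: [W(c=2) R(c=2) M(c=2)]
  11. access B: MISS, evict W(c=2). Cache: [B(c=1) R(c=2) M(c=2)]
  12. access H: MISS, evict B(c=1). Cache: [H(c=1) R(c=2) M(c=2)]
  13. access R: HIT, count now 3. Cache: [H(c=1) M(c=2) R(c=3)]
  14. access L: MISS, evict H(c=1). Cache: [L(c=1) M(c=2) R(c=3)]
  15. access J: MISS, evict L(c=1). Cache: [J(c=1) M(c=2) R(c=3)]
Total: 5 hits, 10 misses, 7 evictions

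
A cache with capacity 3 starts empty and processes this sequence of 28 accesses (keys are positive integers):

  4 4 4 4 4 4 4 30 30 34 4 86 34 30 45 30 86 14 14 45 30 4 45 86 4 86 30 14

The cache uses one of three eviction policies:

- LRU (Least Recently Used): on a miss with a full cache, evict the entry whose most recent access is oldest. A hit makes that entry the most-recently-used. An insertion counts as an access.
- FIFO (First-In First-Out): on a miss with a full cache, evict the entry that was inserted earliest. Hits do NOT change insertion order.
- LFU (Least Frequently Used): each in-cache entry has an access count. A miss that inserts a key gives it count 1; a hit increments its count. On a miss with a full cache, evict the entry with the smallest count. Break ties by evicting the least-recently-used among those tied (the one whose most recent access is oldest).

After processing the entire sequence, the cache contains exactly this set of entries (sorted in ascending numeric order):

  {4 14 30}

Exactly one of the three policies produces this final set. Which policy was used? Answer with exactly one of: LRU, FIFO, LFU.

Answer: LFU

Derivation:
Simulating under each policy and comparing final sets:
  LRU: final set = {14 30 86} -> differs
  FIFO: final set = {14 30 86} -> differs
  LFU: final set = {4 14 30} -> MATCHES target
Only LFU produces the target set.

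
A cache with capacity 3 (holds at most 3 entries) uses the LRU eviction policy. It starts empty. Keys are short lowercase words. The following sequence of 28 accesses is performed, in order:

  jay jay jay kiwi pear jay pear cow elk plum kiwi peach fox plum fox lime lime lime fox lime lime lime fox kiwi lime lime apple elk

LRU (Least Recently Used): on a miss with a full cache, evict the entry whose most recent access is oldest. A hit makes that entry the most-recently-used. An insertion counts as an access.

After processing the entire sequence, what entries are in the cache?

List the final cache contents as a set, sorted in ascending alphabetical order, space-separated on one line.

LRU simulation (capacity=3):
  1. access jay: MISS. Cache (LRU->MRU): [jay]
  2. access jay: HIT. Cache (LRU->MRU): [jay]
  3. access jay: HIT. Cache (LRU->MRU): [jay]
  4. access kiwi: MISS. Cache (LRU->MRU): [jay kiwi]
  5. access pear: MISS. Cache (LRU->MRU): [jay kiwi pear]
  6. access jay: HIT. Cache (LRU->MRU): [kiwi pear jay]
  7. access pear: HIT. Cache (LRU->MRU): [kiwi jay pear]
  8. access cow: MISS, evict kiwi. Cache (LRU->MRU): [jay pear cow]
  9. access elk: MISS, evict jay. Cache (LRU->MRU): [pear cow elk]
  10. access plum: MISS, evict pear. Cache (LRU->MRU): [cow elk plum]
  11. access kiwi: MISS, evict cow. Cache (LRU->MRU): [elk plum kiwi]
  12. access peach: MISS, evict elk. Cache (LRU->MRU): [plum kiwi peach]
  13. access fox: MISS, evict plum. Cache (LRU->MRU): [kiwi peach fox]
  14. access plum: MISS, evict kiwi. Cache (LRU->MRU): [peach fox plum]
  15. access fox: HIT. Cache (LRU->MRU): [peach plum fox]
  16. access lime: MISS, evict peach. Cache (LRU->MRU): [plum fox lime]
  17. access lime: HIT. Cache (LRU->MRU): [plum fox lime]
  18. access lime: HIT. Cache (LRU->MRU): [plum fox lime]
  19. access fox: HIT. Cache (LRU->MRU): [plum lime fox]
  20. access lime: HIT. Cache (LRU->MRU): [plum fox lime]
  21. access lime: HIT. Cache (LRU->MRU): [plum fox lime]
  22. access lime: HIT. Cache (LRU->MRU): [plum fox lime]
  23. access fox: HIT. Cache (LRU->MRU): [plum lime fox]
  24. access kiwi: MISS, evict plum. Cache (LRU->MRU): [lime fox kiwi]
  25. access lime: HIT. Cache (LRU->MRU): [fox kiwi lime]
  26. access lime: HIT. Cache (LRU->MRU): [fox kiwi lime]
  27. access apple: MISS, evict fox. Cache (LRU->MRU): [kiwi lime apple]
  28. access elk: MISS, evict kiwi. Cache (LRU->MRU): [lime apple elk]
Total: 14 hits, 14 misses, 11 evictions

Answer: apple elk lime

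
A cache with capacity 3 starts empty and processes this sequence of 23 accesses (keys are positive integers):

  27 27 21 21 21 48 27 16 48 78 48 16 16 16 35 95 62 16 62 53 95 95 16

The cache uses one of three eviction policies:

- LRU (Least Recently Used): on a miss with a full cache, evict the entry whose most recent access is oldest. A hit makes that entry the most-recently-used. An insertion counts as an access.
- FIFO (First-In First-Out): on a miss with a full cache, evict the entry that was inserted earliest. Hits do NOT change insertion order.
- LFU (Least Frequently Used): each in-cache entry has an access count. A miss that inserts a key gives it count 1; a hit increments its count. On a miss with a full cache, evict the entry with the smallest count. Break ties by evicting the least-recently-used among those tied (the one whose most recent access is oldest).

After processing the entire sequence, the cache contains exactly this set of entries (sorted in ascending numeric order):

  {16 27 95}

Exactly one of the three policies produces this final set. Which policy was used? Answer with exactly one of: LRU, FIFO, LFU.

Answer: LFU

Derivation:
Simulating under each policy and comparing final sets:
  LRU: final set = {16 53 95} -> differs
  FIFO: final set = {16 53 95} -> differs
  LFU: final set = {16 27 95} -> MATCHES target
Only LFU produces the target set.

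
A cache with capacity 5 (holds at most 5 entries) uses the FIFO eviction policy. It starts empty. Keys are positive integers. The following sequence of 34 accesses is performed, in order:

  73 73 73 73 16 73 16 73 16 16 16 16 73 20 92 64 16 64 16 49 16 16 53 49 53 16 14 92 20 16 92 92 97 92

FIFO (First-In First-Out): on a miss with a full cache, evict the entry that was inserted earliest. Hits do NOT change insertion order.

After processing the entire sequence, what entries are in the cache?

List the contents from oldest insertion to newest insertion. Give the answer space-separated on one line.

FIFO simulation (capacity=5):
  1. access 73: MISS. Cache (old->new): [73]
  2. access 73: HIT. Cache (old->new): [73]
  3. access 73: HIT. Cache (old->new): [73]
  4. access 73: HIT. Cache (old->new): [73]
  5. access 16: MISS. Cache (old->new): [73 16]
  6. access 73: HIT. Cache (old->new): [73 16]
  7. access 16: HIT. Cache (old->new): [73 16]
  8. access 73: HIT. Cache (old->new): [73 16]
  9. access 16: HIT. Cache (old->new): [73 16]
  10. access 16: HIT. Cache (old->new): [73 16]
  11. access 16: HIT. Cache (old->new): [73 16]
  12. access 16: HIT. Cache (old->new): [73 16]
  13. access 73: HIT. Cache (old->new): [73 16]
  14. access 20: MISS. Cache (old->new): [73 16 20]
  15. access 92: MISS. Cache (old->new): [73 16 20 92]
  16. access 64: MISS. Cache (old->new): [73 16 20 92 64]
  17. access 16: HIT. Cache (old->new): [73 16 20 92 64]
  18. access 64: HIT. Cache (old->new): [73 16 20 92 64]
  19. access 16: HIT. Cache (old->new): [73 16 20 92 64]
  20. access 49: MISS, evict 73. Cache (old->new): [16 20 92 64 49]
  21. access 16: HIT. Cache (old->new): [16 20 92 64 49]
  22. access 16: HIT. Cache (old->new): [16 20 92 64 49]
  23. access 53: MISS, evict 16. Cache (old->new): [20 92 64 49 53]
  24. access 49: HIT. Cache (old->new): [20 92 64 49 53]
  25. access 53: HIT. Cache (old->new): [20 92 64 49 53]
  26. access 16: MISS, evict 20. Cache (old->new): [92 64 49 53 16]
  27. access 14: MISS, evict 92. Cache (old->new): [64 49 53 16 14]
  28. access 92: MISS, evict 64. Cache (old->new): [49 53 16 14 92]
  29. access 20: MISS, evict 49. Cache (old->new): [53 16 14 92 20]
  30. access 16: HIT. Cache (old->new): [53 16 14 92 20]
  31. access 92: HIT. Cache (old->new): [53 16 14 92 20]
  32. access 92: HIT. Cache (old->new): [53 16 14 92 20]
  33. access 97: MISS, evict 53. Cache (old->new): [16 14 92 20 97]
  34. access 92: HIT. Cache (old->new): [16 14 92 20 97]
Total: 22 hits, 12 misses, 7 evictions

Answer: 16 14 92 20 97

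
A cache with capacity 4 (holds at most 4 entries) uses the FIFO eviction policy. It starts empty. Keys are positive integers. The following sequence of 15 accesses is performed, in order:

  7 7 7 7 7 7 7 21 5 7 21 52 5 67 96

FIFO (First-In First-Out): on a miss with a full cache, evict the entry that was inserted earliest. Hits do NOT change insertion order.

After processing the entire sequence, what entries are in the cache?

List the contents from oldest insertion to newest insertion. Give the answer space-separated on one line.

FIFO simulation (capacity=4):
  1. access 7: MISS. Cache (old->new): [7]
  2. access 7: HIT. Cache (old->new): [7]
  3. access 7: HIT. Cache (old->new): [7]
  4. access 7: HIT. Cache (old->new): [7]
  5. access 7: HIT. Cache (old->new): [7]
  6. access 7: HIT. Cache (old->new): [7]
  7. access 7: HIT. Cache (old->new): [7]
  8. access 21: MISS. Cache (old->new): [7 21]
  9. access 5: MISS. Cache (old->new): [7 21 5]
  10. access 7: HIT. Cache (old->new): [7 21 5]
  11. access 21: HIT. Cache (old->new): [7 21 5]
  12. access 52: MISS. Cache (old->new): [7 21 5 52]
  13. access 5: HIT. Cache (old->new): [7 21 5 52]
  14. access 67: MISS, evict 7. Cache (old->new): [21 5 52 67]
  15. access 96: MISS, evict 21. Cache (old->new): [5 52 67 96]
Total: 9 hits, 6 misses, 2 evictions

Answer: 5 52 67 96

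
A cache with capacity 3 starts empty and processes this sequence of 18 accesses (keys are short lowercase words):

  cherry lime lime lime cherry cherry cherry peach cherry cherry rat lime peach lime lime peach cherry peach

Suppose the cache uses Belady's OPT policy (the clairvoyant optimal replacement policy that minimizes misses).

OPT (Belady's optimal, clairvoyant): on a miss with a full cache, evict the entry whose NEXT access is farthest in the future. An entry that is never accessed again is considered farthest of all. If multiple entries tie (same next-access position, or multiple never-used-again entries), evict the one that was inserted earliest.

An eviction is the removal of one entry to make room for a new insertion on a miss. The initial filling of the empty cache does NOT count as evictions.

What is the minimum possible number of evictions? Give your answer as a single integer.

OPT (Belady) simulation (capacity=3):
  1. access cherry: MISS. Cache: [cherry]
  2. access lime: MISS. Cache: [cherry lime]
  3. access lime: HIT. Next use of lime: step 4. Cache: [cherry lime]
  4. access lime: HIT. Next use of lime: step 12. Cache: [cherry lime]
  5. access cherry: HIT. Next use of cherry: step 6. Cache: [cherry lime]
  6. access cherry: HIT. Next use of cherry: step 7. Cache: [cherry lime]
  7. access cherry: HIT. Next use of cherry: step 9. Cache: [cherry lime]
  8. access peach: MISS. Cache: [cherry lime peach]
  9. access cherry: HIT. Next use of cherry: step 10. Cache: [cherry lime peach]
  10. access cherry: HIT. Next use of cherry: step 17. Cache: [cherry lime peach]
  11. access rat: MISS, evict cherry (next use: step 17). Cache: [lime peach rat]
  12. access lime: HIT. Next use of lime: step 14. Cache: [lime peach rat]
  13. access peach: HIT. Next use of peach: step 16. Cache: [lime peach rat]
  14. access lime: HIT. Next use of lime: step 15. Cache: [lime peach rat]
  15. access lime: HIT. Next use of lime: never. Cache: [lime peach rat]
  16. access peach: HIT. Next use of peach: step 18. Cache: [lime peach rat]
  17. access cherry: MISS, evict lime (next use: never). Cache: [peach rat cherry]
  18. access peach: HIT. Next use of peach: never. Cache: [peach rat cherry]
Total: 13 hits, 5 misses, 2 evictions

Answer: 2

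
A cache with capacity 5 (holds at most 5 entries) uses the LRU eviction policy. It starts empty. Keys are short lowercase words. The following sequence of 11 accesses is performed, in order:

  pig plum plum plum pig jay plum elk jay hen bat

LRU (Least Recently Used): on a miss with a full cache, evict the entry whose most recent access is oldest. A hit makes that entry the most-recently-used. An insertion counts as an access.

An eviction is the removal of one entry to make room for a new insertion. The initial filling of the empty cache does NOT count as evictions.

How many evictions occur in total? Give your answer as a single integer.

Answer: 1

Derivation:
LRU simulation (capacity=5):
  1. access pig: MISS. Cache (LRU->MRU): [pig]
  2. access plum: MISS. Cache (LRU->MRU): [pig plum]
  3. access plum: HIT. Cache (LRU->MRU): [pig plum]
  4. access plum: HIT. Cache (LRU->MRU): [pig plum]
  5. access pig: HIT. Cache (LRU->MRU): [plum pig]
  6. access jay: MISS. Cache (LRU->MRU): [plum pig jay]
  7. access plum: HIT. Cache (LRU->MRU): [pig jay plum]
  8. access elk: MISS. Cache (LRU->MRU): [pig jay plum elk]
  9. access jay: HIT. Cache (LRU->MRU): [pig plum elk jay]
  10. access hen: MISS. Cache (LRU->MRU): [pig plum elk jay hen]
  11. access bat: MISS, evict pig. Cache (LRU->MRU): [plum elk jay hen bat]
Total: 5 hits, 6 misses, 1 evictions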